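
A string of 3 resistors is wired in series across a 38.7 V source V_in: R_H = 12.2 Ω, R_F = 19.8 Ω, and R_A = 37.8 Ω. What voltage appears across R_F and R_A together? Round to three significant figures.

Series total: ΣR = 12.2 + 19.8 + 37.8 = 69.80 Ω.
R_{R_F..R_A} = 19.8 + 37.8 = 57.60 Ω.
V = V_in · R/ΣR = 38.7 × 0.8252 = 31.94 V.

V ≈ 31.9 V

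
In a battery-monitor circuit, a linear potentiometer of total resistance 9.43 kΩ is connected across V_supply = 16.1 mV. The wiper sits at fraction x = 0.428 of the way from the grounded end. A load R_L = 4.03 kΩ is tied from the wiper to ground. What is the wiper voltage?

V_out ≈ 4.38 mV

Lower segment x·R_p = 4.036 kΩ; upper segment (1−x)·R_p = 5.394 kΩ.
(x·R_p) ‖ R_L = 2.017 kΩ.
V_out = 16.1 × 2.017/(5.394 + 2.017) = 4.381 mV.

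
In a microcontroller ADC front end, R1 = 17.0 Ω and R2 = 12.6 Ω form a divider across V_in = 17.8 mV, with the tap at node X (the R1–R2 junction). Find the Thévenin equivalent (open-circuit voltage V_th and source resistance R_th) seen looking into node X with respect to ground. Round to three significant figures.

V_th is the unloaded tap voltage: V_in · R2/(R1+R2) = 17.8 × 0.4257 = 7.577 mV.
Zeroing V_in shorts the top of R1 to ground, so R_th = R1 ‖ R2 = 7.236 Ω.

V_th ≈ 7.58 mV, R_th ≈ 7.24 Ω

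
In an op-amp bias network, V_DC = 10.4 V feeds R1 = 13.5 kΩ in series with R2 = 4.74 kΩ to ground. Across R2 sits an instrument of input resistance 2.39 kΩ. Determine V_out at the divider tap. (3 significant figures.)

R2 ‖ R_L = (4.74 × 2.39)/(4.74 + 2.39) = 1.589 kΩ.
Voltage divider with the loaded lower leg: V_out = 10.4 × 1.589/(13.5 + 1.589) = 10.4 × 0.1053 = 1.095 V.

V_out ≈ 1.10 V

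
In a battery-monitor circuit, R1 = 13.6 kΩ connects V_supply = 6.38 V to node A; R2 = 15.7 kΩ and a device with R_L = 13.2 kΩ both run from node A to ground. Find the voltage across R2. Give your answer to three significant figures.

The load sits in parallel with R2, giving an effective lower resistance R2' = R2·R_L/(R2+R_L) = 7.171 kΩ.
Voltage divider with the loaded lower leg: V_out = 6.38 × 7.171/(13.6 + 7.171) = 6.38 × 0.3452 = 2.203 V.

V_out ≈ 2.20 V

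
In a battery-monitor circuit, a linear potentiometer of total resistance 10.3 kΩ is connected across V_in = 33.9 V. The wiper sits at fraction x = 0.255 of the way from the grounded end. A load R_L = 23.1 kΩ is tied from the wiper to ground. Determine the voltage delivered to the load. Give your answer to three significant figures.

V_out ≈ 7.97 V

Lower segment x·R_p = 2.627 kΩ; upper segment (1−x)·R_p = 7.674 kΩ.
Lower segment in parallel with the load: 2.627 ‖ 23.1 = 2.358 kΩ.
Loaded-divider output: V_out = 33.9 × 0.2351 = 7.969 V.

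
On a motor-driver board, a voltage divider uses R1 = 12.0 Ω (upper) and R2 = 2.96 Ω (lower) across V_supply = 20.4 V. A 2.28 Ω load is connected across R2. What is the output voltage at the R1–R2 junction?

The load sits in parallel with R2, giving an effective lower resistance R2' = R2·R_L/(R2+R_L) = 1.288 Ω.
Voltage divider with the loaded lower leg: V_out = 20.4 × 1.288/(12.0 + 1.288) = 20.4 × 0.09693 = 1.977 V.
(Unloaded it would be 4.04 V; the load pulls it down.)

V_out ≈ 1.98 V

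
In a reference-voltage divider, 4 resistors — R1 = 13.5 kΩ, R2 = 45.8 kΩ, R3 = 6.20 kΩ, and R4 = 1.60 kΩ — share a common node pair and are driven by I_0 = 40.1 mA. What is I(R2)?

Total conductance ΣG = 1/13.5 + 1/45.8 + 1/6.20 + 1/1.60 = 0.8822 (units of 1/kΩ).
Current divider: I(R2) = I_0 · G_k/ΣG = 40.1 × (0.02183/0.8822) = 40.1 × 0.02475 = 0.9925 mA.

I ≈ 0.992 mA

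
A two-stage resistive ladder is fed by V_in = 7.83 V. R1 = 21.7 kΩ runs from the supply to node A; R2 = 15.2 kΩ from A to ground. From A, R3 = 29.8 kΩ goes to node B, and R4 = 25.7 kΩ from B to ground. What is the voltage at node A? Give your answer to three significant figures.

Node A sees R2 in parallel with the series input of stage 2, R3 + R4 = 55.50 kΩ.
Effective lower resistance at A: R2 ‖ 55.50 = 11.93 kΩ.
V_A = 7.83 × 11.93/(21.7 + 11.93) = 2.778 V.

V_A ≈ 2.78 V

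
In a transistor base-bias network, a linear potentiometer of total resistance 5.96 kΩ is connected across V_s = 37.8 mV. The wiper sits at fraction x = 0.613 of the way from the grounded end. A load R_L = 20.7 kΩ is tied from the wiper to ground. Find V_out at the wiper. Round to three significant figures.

V_out ≈ 21.7 mV

The pot divides into 2.307 kΩ above the wiper and 3.653 kΩ below.
(x·R_p) ‖ R_L = 3.105 kΩ.
Loaded-divider output: V_out = 37.8 × 0.5738 = 21.69 mV.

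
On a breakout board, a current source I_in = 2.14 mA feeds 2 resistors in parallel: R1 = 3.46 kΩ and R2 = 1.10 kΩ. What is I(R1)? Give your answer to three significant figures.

I ≈ 0.516 mA

Two-branch current divider: I_k = I_in · R_other/(R_1 + R_2).
I(R1) = 2.14 × 1.10/(3.46 + 1.10) = 2.14 × 0.2412 = 0.5162 mA.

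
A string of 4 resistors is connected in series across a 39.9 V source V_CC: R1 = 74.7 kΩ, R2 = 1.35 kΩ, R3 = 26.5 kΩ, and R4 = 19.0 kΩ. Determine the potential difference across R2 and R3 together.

V ≈ 9.14 V

Series total: ΣR = 74.7 + 1.35 + 26.5 + 19.0 = 121.5 kΩ.
R_{R2..R3} = 1.35 + 26.5 = 27.85 kΩ.
Voltage divider: V = V_CC · (27.85 / 121.5) = 39.9 × 0.2291 = 9.142 V.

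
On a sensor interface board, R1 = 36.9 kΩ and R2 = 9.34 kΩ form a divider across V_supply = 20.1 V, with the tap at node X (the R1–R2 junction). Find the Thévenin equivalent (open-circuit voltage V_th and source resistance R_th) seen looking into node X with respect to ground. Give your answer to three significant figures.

V_th ≈ 4.06 V, R_th ≈ 7.45 kΩ

With X open, the divider is unloaded: V_th = 20.1 × 9.34/46.24 = 4.060 V.
Zeroing V_supply shorts the top of R1 to ground, so R_th = R1 ‖ R2 = 7.453 kΩ.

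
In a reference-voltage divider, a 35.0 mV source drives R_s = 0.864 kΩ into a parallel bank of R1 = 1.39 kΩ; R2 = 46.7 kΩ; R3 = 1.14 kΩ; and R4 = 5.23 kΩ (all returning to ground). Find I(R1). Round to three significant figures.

I ≈ 9.82 µA

Combine the parallel branches: R_p = (1/1.39 + 1/46.7 + 1/1.14 + 1/5.23)⁻¹ = 0.5527 kΩ.
V_A by voltage divider: V_A = 35.0 × 0.5527/(0.864 + 0.5527) = 13.65 mV.
I(R1) = V_A / R1 = 13.65/1.39 = 9.824 µA.
(Check via current divider: I_total = 24.70 µA; share G_k/ΣG = 0.3976 → same result.)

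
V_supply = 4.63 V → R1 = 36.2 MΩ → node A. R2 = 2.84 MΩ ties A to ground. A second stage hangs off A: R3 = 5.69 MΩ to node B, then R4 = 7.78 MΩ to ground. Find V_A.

V_A ≈ 0.282 V

Node A sees R2 in parallel with the series input of stage 2, R3 + R4 = 13.47 MΩ.
R2 ‖ (R3+R4) = 2.345 MΩ.
First divider: V_A = V_supply · 2.345/(36.2 + 2.345) = 0.2817 V.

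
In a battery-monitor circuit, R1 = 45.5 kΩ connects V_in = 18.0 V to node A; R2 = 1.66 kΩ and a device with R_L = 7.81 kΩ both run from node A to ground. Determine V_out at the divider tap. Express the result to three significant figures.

V_out ≈ 0.526 V

First combine the lower leg with the load: R2 ‖ R_L = 1.369 kΩ.
Voltage divider with the loaded lower leg: V_out = 18.0 × 1.369/(45.5 + 1.369) = 18.0 × 0.02921 = 0.5258 V.
(Unloaded it would be 0.634 V; the load pulls it down.)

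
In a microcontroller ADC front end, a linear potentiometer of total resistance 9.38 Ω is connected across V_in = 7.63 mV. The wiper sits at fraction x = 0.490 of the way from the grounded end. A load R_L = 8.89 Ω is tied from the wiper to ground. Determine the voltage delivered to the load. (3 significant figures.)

The pot divides into 4.784 Ω above the wiper and 4.596 Ω below.
R_L loads the lower segment: effective lower R = 3.030 Ω.
V_out = 7.63 × 3.030/(4.784 + 3.030) = 2.959 mV.
(Unloaded: V_out = x·V_in = 3.74 mV.)

V_out ≈ 2.96 mV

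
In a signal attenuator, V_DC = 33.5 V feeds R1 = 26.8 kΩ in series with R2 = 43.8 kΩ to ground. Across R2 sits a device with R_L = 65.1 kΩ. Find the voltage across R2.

First combine the lower leg with the load: R2 ‖ R_L = 26.18 kΩ.
Then V_out = V_DC · R2'/(R1 + R2') = 33.5 × 26.18/52.98 = 16.56 V.

V_out ≈ 16.6 V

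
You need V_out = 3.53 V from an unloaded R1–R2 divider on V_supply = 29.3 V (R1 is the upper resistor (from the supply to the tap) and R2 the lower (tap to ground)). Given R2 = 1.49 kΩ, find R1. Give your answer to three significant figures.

R1 ≈ 10.9 kΩ

Required fraction k = V_out/V_supply = 0.1205.
Rearranging, R1 = R2·(1−k)/k = 1.49 × 7.300 = 10.88 kΩ.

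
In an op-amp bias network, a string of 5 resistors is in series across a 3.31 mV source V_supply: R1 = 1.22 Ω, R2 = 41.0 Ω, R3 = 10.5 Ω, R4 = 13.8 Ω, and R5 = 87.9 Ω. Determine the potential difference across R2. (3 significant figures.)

Total series resistance ΣR = 1.22 + 41.0 + 10.5 + 13.8 + 87.9 = 154.4 Ω.
V = V_supply · R/ΣR = 3.31 × 0.2655 = 0.8788 mV.

V ≈ 0.879 mV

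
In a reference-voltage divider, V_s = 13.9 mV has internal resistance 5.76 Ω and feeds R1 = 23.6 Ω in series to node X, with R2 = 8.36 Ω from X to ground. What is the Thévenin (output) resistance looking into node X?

R_th ≈ 6.51 Ω

R1' = 5.76 + 23.6 = 29.36 Ω (source resistance + R1).
Zeroing V_s shorts the top of R1' to ground, so R_th = R1' ‖ R2 = 6.507 Ω.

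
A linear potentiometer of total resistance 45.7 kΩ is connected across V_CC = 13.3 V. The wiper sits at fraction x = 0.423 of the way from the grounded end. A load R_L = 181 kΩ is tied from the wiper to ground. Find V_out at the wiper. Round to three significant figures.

V_out ≈ 5.30 V

Split the track: R_lower = x·R_p = 19.33 kΩ, R_upper = (1−x)·R_p = 26.37 kΩ.
Lower segment in parallel with the load: 19.33 ‖ 181 = 17.47 kΩ.
V_out = 13.3 × 17.47/(26.37 + 17.47) = 5.299 V.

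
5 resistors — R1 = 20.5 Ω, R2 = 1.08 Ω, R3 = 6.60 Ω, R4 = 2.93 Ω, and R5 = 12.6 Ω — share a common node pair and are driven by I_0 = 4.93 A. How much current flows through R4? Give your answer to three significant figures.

Total conductance ΣG = 1/20.5 + 1/1.08 + 1/6.60 + 1/2.93 + 1/12.6 = 1.547 (units of 1/Ω).
By the current-divider rule, I = I_0 · G_k/ΣG = 4.93 × 0.2206 = 1.088 A.

I ≈ 1.09 A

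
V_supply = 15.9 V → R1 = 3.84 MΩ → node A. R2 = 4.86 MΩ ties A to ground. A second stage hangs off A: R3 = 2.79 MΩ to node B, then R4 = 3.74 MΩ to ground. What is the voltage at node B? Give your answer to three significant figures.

Looking into the second stage from A: R3 + R4 = 6.530 MΩ appears in parallel with R2.
Effective lower resistance at A: R2 ‖ 6.530 = 2.786 MΩ.
First divider: V_A = V_supply · 2.786/(3.84 + 2.786) = 6.686 V.
V_B = V_A × 0.5727 = 3.829 V.

V_B ≈ 3.83 V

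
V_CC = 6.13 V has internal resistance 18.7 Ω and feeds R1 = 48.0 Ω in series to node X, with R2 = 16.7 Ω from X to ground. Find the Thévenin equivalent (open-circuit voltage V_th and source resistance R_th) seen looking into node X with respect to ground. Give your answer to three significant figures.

V_th ≈ 1.23 V, R_th ≈ 13.4 Ω

R1' = 18.7 + 48.0 = 66.70 Ω (source resistance + R1).
Open-circuit (no load on X): V_th = V_CC · R2/(R1' + R2) = 6.13 × 16.7/(66.70 + 16.7) = 1.227 V.
With V_CC suppressed (replaced by a short), R_th = R1' ‖ R2 = (66.70 × 16.7)/(66.70 + 16.7) = 13.36 Ω.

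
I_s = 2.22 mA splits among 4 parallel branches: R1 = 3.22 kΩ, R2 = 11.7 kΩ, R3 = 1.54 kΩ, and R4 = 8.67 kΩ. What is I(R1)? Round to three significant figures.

I ≈ 0.594 mA

ΣG = 1/3.22 + 1/11.7 + 1/1.54 + 1/8.67 = 1.161.
By the current-divider rule, I = I_s · G_k/ΣG = 2.22 × 0.2676 = 0.5940 mA.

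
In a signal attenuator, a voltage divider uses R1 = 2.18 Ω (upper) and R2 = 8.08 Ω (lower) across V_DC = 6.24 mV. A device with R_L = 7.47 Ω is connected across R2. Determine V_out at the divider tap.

R2 ‖ R_L = (8.08 × 7.47)/(8.08 + 7.47) = 3.882 Ω.
Then V_out = V_DC · R2'/(R1 + R2') = 6.24 × 3.882/6.062 = 3.996 mV.
(Unloaded it would be 4.91 mV; the load pulls it down.)

V_out ≈ 4.00 mV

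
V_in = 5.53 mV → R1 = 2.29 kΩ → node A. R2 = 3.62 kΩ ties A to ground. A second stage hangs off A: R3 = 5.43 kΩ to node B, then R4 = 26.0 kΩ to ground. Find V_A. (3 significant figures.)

V_A ≈ 3.24 mV

Looking into the second stage from A: R3 + R4 = 31.43 kΩ appears in parallel with R2.
Effective lower resistance at A: R2 ‖ 31.43 = 3.246 kΩ.
First divider: V_A = V_in · 3.246/(2.29 + 3.246) = 3.243 mV.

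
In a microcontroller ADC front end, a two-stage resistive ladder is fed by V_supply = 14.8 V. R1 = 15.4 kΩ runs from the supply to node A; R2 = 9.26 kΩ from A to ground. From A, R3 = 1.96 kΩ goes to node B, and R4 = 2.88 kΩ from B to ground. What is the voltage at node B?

Node A sees R2 in parallel with the series input of stage 2, R3 + R4 = 4.840 kΩ.
R2 ‖ (R3+R4) = 3.179 kΩ.
V_A = 14.8 × 3.179/(15.4 + 3.179) = 2.532 V.
Then the unloaded second divider: V_B = V_A × R4/(R3+R4) = 2.532 × 0.5950 = 1.507 V.

V_B ≈ 1.51 V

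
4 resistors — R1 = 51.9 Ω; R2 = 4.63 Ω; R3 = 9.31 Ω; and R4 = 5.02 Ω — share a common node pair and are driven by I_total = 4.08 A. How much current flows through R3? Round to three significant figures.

I ≈ 0.809 A

ΣG = 1/51.9 + 1/4.63 + 1/9.31 + 1/5.02 = 0.5419.
R3 takes the fraction G_k/ΣG = 0.1074/0.5419 = 0.1982, so I = 4.08 × 0.1982 = 0.8088 A.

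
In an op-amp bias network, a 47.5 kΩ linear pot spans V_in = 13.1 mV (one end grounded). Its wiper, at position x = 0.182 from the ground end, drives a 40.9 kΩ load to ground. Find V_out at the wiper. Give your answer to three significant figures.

The pot divides into 38.86 kΩ above the wiper and 8.645 kΩ below.
(x·R_p) ‖ R_L = 7.137 kΩ.
Then V_out = V_in · 7.137/(38.86 + 7.137) = 2.033 mV.

V_out ≈ 2.03 mV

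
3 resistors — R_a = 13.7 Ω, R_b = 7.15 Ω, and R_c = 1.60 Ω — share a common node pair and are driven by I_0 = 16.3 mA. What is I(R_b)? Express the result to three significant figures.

Total conductance ΣG = 1/13.7 + 1/7.15 + 1/1.60 = 0.8379 (units of 1/Ω).
By the current-divider rule, I = I_0 · G_k/ΣG = 16.3 × 0.1669 = 2.721 mA.

I ≈ 2.72 mA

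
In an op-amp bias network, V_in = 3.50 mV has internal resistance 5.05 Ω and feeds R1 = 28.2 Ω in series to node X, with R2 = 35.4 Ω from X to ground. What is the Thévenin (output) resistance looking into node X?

R_th ≈ 17.1 Ω

R1' = 5.05 + 28.2 = 33.25 Ω (source resistance + R1).
Zeroing V_in shorts the top of R1' to ground, so R_th = R1' ‖ R2 = 17.15 Ω.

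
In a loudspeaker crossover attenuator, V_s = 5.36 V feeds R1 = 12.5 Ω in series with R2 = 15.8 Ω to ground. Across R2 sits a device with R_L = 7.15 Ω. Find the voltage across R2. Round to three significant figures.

V_out ≈ 1.51 V

R2 ‖ R_L = (15.8 × 7.15)/(15.8 + 7.15) = 4.922 Ω.
Voltage divider with the loaded lower leg: V_out = 5.36 × 4.922/(12.5 + 4.922) = 5.36 × 0.2825 = 1.514 V.
(Unloaded it would be 2.99 V; the load pulls it down.)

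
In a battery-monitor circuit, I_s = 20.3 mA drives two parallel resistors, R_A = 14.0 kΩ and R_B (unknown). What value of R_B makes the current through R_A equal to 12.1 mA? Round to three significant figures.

The fraction through R_A equals R_B/(R_A+R_B).
With f = 0.5961, R_B = R_A · f/(1−f) = 14.0 × 1.476 = 20.66 kΩ.

R_B ≈ 20.7 kΩ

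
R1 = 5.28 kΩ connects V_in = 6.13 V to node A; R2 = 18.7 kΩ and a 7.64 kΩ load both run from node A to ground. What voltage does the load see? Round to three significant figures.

First combine the lower leg with the load: R2 ‖ R_L = 5.424 kΩ.
Then V_out = V_in · R2'/(R1 + R2') = 6.13 × 5.424/10.70 = 3.106 V.
(Unloaded it would be 4.78 V; the load pulls it down.)

V_out ≈ 3.11 V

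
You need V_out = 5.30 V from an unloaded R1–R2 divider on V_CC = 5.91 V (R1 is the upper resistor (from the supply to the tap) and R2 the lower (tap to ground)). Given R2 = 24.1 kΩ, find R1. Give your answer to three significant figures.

R1 ≈ 2.77 kΩ

V_out/V_CC = R2/(R1+R2) = 0.8968.
Rearranging, R1 = R2·(1−k)/k = 24.1 × 0.1151 = 2.774 kΩ.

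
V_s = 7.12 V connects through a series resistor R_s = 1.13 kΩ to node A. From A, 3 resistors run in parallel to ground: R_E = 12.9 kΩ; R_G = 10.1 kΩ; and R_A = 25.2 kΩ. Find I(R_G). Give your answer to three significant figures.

Equivalent of the parallel group: R_p = 4.625 kΩ.
Node voltage V_A = V_s · R_p/(R_s + R_p) = 7.12 × 0.8037 = 5.722 V.
I(R_G) = V_A / R_G = 5.722/10.1 = 0.5665 mA.
(Equivalently: I_total = 1.237 mA, then current-divider fraction G_k/ΣG = 0.4579.)

I ≈ 0.567 mA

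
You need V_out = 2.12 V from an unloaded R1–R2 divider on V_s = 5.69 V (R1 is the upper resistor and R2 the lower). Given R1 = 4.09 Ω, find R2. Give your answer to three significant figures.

Required fraction k = V_out/V_s = 0.3726.
So R2 = R1 · V_out/(V_s − V_out) = 4.09 × 2.12/(5.69 − 2.12) = 4.09 × 0.5938 = 2.429 Ω.

R2 ≈ 2.43 Ω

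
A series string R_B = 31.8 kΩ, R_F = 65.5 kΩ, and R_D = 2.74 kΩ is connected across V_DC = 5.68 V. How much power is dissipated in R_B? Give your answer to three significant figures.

ΣR = 100.0 kΩ → I = 5.68/100.0 = 0.05678 mA.
P = I²R = 0.003224 × 31.8 = 0.1025 mW.

P ≈ 0.103 mW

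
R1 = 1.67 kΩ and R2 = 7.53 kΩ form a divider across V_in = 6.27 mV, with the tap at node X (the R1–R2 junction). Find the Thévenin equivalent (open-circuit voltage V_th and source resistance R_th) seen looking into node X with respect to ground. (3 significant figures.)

V_th ≈ 5.13 mV, R_th ≈ 1.37 kΩ

With X open, the divider is unloaded: V_th = 6.27 × 7.53/9.200 = 5.132 mV.
With V_in suppressed (replaced by a short), R_th = R1 ‖ R2 = (1.670 × 7.53)/(1.670 + 7.53) = 1.367 kΩ.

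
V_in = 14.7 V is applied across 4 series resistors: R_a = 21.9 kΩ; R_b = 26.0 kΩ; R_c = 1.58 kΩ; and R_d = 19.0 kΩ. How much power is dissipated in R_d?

ΣR = 68.48 kΩ → I = 14.7/68.48 = 0.2147 mA.
V(R_d) = I·R = 4.079 V; P = V·I = 4.079 × 0.2147 = 0.8755 mW.

P ≈ 0.876 mW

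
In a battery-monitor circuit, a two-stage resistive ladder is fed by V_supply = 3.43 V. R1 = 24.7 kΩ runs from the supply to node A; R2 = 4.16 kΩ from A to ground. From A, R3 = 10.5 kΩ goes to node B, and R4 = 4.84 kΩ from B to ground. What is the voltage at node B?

V_B ≈ 0.127 V

Node A sees R2 in parallel with the series input of stage 2, R3 + R4 = 15.34 kΩ.
Effective lower resistance at A: R2 ‖ 15.34 = 3.273 kΩ.
First divider: V_A = V_supply · 3.273/(24.7 + 3.273) = 0.4013 V.
V_B = V_A × 0.3155 = 0.1266 V.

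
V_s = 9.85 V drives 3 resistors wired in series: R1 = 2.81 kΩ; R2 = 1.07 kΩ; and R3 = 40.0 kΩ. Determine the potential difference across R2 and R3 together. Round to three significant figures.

V ≈ 9.22 V

Series total: ΣR = 2.81 + 1.07 + 40.0 = 43.88 kΩ.
R_{R2..R3} = 1.07 + 40.0 = 41.07 kΩ.
V = V_s · R/ΣR = 9.85 × 0.9360 = 9.219 V.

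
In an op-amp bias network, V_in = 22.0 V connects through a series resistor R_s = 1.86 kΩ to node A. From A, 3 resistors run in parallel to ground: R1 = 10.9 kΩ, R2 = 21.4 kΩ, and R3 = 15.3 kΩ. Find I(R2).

Equivalent of the parallel group: R_p = 4.906 kΩ.
V_A = 22.0 × 4.906/6.766 = 15.95 V.
I(R2) = V_A / R2 = 15.95/21.4 = 0.7454 mA.

I ≈ 0.745 mA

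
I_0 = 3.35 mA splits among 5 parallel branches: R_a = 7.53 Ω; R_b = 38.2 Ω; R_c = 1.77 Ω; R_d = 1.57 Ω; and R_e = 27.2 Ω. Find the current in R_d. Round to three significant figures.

ΣG = 1/7.53 + 1/38.2 + 1/1.77 + 1/1.57 + 1/27.2 = 1.398.
By the current-divider rule, I = I_0 · G_k/ΣG = 3.35 × 0.4557 = 1.527 mA.

I ≈ 1.53 mA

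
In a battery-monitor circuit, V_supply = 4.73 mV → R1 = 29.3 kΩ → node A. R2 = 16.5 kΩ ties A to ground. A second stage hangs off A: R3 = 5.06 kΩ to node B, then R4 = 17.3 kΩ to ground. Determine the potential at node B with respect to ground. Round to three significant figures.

V_B ≈ 0.896 mV

The second stage (R3 + R4 = 22.36 kΩ) loads node A in parallel with R2.
Effective lower resistance at A: R2 ‖ 22.36 = 9.494 kΩ.
First divider: V_A = V_supply · 9.494/(29.3 + 9.494) = 1.158 mV.
Stage 2 is unloaded, so V_B = V_A · R4/(R3+R4) = 1.158 × 17.3/22.36 = 0.8956 mV.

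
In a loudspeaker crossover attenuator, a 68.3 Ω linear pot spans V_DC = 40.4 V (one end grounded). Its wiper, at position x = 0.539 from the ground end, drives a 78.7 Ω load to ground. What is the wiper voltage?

V_out ≈ 17.9 V

The pot divides into 31.49 Ω above the wiper and 36.81 Ω below.
R_L loads the lower segment: effective lower R = 25.08 Ω.
Loaded-divider output: V_out = 40.4 × 0.4434 = 17.91 V.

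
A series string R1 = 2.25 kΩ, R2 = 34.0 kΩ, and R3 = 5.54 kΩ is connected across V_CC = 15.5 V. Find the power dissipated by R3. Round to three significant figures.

ΣR = 41.79 kΩ → I = 15.5/41.79 = 0.3709 mA.
P(R3) = I²·R3 = (0.3709)² × 5.54 = 0.7621 mW.

P ≈ 0.762 mW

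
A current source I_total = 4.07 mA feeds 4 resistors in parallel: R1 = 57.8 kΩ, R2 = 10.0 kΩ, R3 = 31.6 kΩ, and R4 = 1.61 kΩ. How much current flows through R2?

I ≈ 0.529 mA

ΣG = 1/57.8 + 1/10.0 + 1/31.6 + 1/1.61 = 0.7701.
Current divider: I(R2) = I_total · G_k/ΣG = 4.07 × (0.1000/0.7701) = 4.07 × 0.1299 = 0.5285 mA.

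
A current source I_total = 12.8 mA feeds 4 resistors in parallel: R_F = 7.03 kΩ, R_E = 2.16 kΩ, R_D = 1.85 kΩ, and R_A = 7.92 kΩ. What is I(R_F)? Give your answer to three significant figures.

Total conductance ΣG = 1/7.03 + 1/2.16 + 1/1.85 + 1/7.92 = 1.272 (units of 1/kΩ).
Current divider: I(R_F) = I_total · G_k/ΣG = 12.8 × (0.1422/1.272) = 12.8 × 0.1118 = 1.431 mA.

I ≈ 1.43 mA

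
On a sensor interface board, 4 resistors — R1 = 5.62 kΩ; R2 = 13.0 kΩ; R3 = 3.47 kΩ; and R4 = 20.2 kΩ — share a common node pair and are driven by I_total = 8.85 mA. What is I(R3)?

Conductances: ΣG = 1/5.62 + 1/13.0 + 1/3.47 + 1/20.2 = 0.5925 (1/kΩ).
By the current-divider rule, I = I_total · G_k/ΣG = 8.85 × 0.4863 = 4.304 mA.

I ≈ 4.30 mA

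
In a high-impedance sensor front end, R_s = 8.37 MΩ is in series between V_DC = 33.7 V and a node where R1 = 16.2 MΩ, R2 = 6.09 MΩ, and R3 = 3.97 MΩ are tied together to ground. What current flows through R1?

Equivalent of the parallel group: R_p = 2.093 MΩ.
V_A = 33.7 × 2.093/10.46 = 6.741 V.
Branch current I = V_A/R1 = 6.741/16.2 = 0.4161 µA.

I ≈ 0.416 µA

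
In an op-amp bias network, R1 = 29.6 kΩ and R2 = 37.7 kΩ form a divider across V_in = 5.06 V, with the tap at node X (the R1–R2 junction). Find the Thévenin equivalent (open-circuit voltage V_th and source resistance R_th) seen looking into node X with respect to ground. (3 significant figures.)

V_th ≈ 2.83 V, R_th ≈ 16.6 kΩ

V_th is the unloaded tap voltage: V_in · R2/(R1+R2) = 5.06 × 0.5602 = 2.835 V.
Zeroing V_in shorts the top of R1 to ground, so R_th = R1 ‖ R2 = 16.58 kΩ.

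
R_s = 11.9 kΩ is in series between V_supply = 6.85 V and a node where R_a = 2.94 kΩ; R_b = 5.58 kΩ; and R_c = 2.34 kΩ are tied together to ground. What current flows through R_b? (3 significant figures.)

Parallel bank: R_p = 1/(1/2.94 + 1/5.58 + 1/2.34) = 1.056 kΩ.
V_A by voltage divider: V_A = 6.85 × 1.056/(11.9 + 1.056) = 0.5585 V.
I(R_b) = V_A / R_b = 0.5585/5.58 = 0.1001 mA.
(Equivalently: I_total = 0.5287 mA, then current-divider fraction G_k/ΣG = 0.1893.)

I ≈ 0.100 mA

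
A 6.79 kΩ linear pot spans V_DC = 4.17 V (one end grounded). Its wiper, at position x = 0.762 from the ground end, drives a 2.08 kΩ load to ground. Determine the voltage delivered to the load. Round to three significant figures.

The pot divides into 1.616 kΩ above the wiper and 5.174 kΩ below.
Lower segment in parallel with the load: 5.174 ‖ 2.08 = 1.484 kΩ.
Then V_out = V_DC · 1.484/(1.616 + 1.484) = 1.996 V.
(Unloaded: V_out = x·V_DC = 3.18 V.)

V_out ≈ 2.00 V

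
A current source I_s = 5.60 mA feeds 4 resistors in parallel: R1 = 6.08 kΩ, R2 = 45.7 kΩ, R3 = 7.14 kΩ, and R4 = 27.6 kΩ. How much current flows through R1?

I ≈ 2.54 mA

ΣG = 1/6.08 + 1/45.7 + 1/7.14 + 1/27.6 = 0.3626.
Current divider: I(R1) = I_s · G_k/ΣG = 5.60 × (0.1645/0.3626) = 5.60 × 0.4535 = 2.540 mA.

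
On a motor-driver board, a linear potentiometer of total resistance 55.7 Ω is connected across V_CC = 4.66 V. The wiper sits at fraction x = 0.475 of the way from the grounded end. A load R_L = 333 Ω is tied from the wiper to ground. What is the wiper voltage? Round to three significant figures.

V_out ≈ 2.12 V

Lower segment x·R_p = 26.46 Ω; upper segment (1−x)·R_p = 29.24 Ω.
Lower segment in parallel with the load: 26.46 ‖ 333 = 24.51 Ω.
Loaded-divider output: V_out = 4.66 × 0.4560 = 2.125 V.
(Unloaded: V_out = x·V_CC = 2.21 V.)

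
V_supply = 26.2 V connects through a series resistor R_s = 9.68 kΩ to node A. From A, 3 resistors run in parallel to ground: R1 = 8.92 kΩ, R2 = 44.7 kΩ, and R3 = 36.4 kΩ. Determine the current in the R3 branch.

Parallel bank: R_p = 1/(1/8.92 + 1/44.7 + 1/36.4) = 6.175 kΩ.
V_A by voltage divider: V_A = 26.2 × 6.175/(9.68 + 6.175) = 10.20 V.
Branch current I = V_A/R3 = 10.20/36.4 = 0.2803 mA.

I ≈ 0.280 mA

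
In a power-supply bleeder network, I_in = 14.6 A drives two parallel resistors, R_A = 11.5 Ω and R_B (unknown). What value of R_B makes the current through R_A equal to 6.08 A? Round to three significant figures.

R_B ≈ 8.21 Ω

In a two-way split, I_A/I_in = R_B/(R_A + R_B).
6.08/14.6 = R_B/(R_A + R_B) → R_B = R_A · (0.4164)/(1 − 0.4164) = 11.5 × 0.7136 = 8.207 Ω.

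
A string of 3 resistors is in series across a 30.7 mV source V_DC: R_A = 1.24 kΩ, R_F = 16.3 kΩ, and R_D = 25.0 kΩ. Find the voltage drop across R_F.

Total series resistance ΣR = 1.24 + 16.3 + 25.0 = 42.54 kΩ.
V = V_DC · R/ΣR = 30.7 × 0.3832 = 11.76 mV.

V ≈ 11.8 mV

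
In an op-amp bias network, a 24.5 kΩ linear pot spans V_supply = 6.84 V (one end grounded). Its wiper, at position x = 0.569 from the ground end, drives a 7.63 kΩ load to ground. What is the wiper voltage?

Lower segment x·R_p = 13.94 kΩ; upper segment (1−x)·R_p = 10.56 kΩ.
(x·R_p) ‖ R_L = 4.931 kΩ.
V_out = 6.84 × 4.931/(10.56 + 4.931) = 2.177 V.

V_out ≈ 2.18 V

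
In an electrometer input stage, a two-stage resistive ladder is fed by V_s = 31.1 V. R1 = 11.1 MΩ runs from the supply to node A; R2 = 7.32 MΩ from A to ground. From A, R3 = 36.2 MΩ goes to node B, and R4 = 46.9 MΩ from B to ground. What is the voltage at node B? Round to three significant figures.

Looking into the second stage from A: R3 + R4 = 83.10 MΩ appears in parallel with R2.
R2 ‖ (R3+R4) = 6.727 MΩ.
First divider: V_A = V_s · 6.727/(11.1 + 6.727) = 11.74 V.
Then the unloaded second divider: V_B = V_A × R4/(R3+R4) = 11.74 × 0.5644 = 6.624 V.

V_B ≈ 6.62 V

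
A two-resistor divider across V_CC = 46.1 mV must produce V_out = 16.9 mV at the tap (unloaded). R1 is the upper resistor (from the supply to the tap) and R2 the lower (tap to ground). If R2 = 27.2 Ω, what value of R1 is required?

The divider ratio is R2/(R1+R2) = 16.9/46.1 = 0.3666.
R1 = R2·(1/k − 1) = 27.2 × 1.728 = 47.00 Ω.

R1 ≈ 47.0 Ω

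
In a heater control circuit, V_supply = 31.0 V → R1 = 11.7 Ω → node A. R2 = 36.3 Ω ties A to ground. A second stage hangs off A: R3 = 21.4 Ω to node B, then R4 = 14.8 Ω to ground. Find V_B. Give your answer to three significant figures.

Node A sees R2 in parallel with the series input of stage 2, R3 + R4 = 36.20 Ω.
Effective lower resistance at A: R2 ‖ 36.20 = 18.12 Ω.
So V_A = 31.0 × 0.6077 = 18.84 V.
V_B = V_A × 0.4088 = 7.702 V.

V_B ≈ 7.70 V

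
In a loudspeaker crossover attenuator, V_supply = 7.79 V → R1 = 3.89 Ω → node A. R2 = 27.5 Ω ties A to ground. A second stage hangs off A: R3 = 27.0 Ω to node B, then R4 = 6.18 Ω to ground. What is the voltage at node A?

Node A sees R2 in parallel with the series input of stage 2, R3 + R4 = 33.18 Ω.
R2 ‖ (R3+R4) = 15.04 Ω.
So V_A = 7.79 × 0.7945 = 6.189 V.

V_A ≈ 6.19 V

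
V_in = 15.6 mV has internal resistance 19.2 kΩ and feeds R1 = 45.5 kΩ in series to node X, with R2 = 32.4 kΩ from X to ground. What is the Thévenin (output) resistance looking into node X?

R_th ≈ 21.6 kΩ

R1' = 19.2 + 45.5 = 64.70 kΩ (source resistance + R1).
Zeroing V_in shorts the top of R1' to ground, so R_th = R1' ‖ R2 = 21.59 kΩ.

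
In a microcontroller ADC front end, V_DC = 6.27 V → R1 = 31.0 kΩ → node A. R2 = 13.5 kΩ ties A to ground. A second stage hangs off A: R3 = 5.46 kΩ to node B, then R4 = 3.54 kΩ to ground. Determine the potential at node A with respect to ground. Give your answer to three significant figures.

Node A sees R2 in parallel with the series input of stage 2, R3 + R4 = 9.000 kΩ.
R2 ‖ (R3+R4) = 5.400 kΩ.
First divider: V_A = V_DC · 5.400/(31.0 + 5.400) = 0.9302 V.

V_A ≈ 0.930 V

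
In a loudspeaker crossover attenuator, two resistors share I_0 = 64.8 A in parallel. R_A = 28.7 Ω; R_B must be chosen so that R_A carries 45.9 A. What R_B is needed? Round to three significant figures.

The fraction through R_A equals R_B/(R_A+R_B).
45.9/64.8 = R_B/(R_A + R_B) → R_B = R_A · (0.7083)/(1 − 0.7083) = 28.7 × 2.429 = 69.70 Ω.

R_B ≈ 69.7 Ω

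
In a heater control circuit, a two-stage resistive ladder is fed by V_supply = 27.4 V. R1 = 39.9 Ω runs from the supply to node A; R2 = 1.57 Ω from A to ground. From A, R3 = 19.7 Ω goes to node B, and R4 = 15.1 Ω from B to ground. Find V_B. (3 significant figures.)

V_B ≈ 0.431 V

Node A sees R2 in parallel with the series input of stage 2, R3 + R4 = 34.80 Ω.
R2 ‖ (R3+R4) = 1.502 Ω.
So V_A = 27.4 × 0.03628 = 0.9942 V.
Stage 2 is unloaded, so V_B = V_A · R4/(R3+R4) = 0.9942 × 15.1/34.80 = 0.4314 V.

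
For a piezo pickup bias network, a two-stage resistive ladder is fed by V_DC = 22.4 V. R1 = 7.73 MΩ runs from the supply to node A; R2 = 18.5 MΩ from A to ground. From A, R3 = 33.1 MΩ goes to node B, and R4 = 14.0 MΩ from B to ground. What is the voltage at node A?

V_A ≈ 14.2 V

Looking into the second stage from A: R3 + R4 = 47.10 MΩ appears in parallel with R2.
Effective lower resistance at A: R2 ‖ 47.10 = 13.28 MΩ.
V_A = 22.4 × 13.28/(7.73 + 13.28) = 14.16 V.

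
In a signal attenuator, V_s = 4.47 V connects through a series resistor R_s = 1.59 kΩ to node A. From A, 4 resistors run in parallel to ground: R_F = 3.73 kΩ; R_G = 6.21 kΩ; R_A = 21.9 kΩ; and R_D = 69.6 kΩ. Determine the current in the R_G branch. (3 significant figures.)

Combine the parallel branches: R_p = (1/3.73 + 1/6.21 + 1/21.9 + 1/69.6)⁻¹ = 2.044 kΩ.
V_A = 4.47 × 2.044/3.634 = 2.514 V.
I(R_G) = V_A / R_G = 2.514/6.21 = 0.4049 mA.
(Equivalently: I_total = 1.230 mA, then current-divider fraction G_k/ΣG = 0.3292.)

I ≈ 0.405 mA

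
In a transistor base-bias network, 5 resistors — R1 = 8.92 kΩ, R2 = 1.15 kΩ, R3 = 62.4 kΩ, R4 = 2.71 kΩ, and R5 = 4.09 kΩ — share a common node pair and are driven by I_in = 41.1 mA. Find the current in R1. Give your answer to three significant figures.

ΣG = 1/8.92 + 1/1.15 + 1/62.4 + 1/2.71 + 1/4.09 = 1.611.
R1 takes the fraction G_k/ΣG = 0.1121/1.611 = 0.06958, so I = 41.1 × 0.06958 = 2.860 mA.

I ≈ 2.86 mA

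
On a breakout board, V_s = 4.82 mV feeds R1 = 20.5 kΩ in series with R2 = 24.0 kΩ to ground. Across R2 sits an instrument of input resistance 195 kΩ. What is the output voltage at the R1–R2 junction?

V_out ≈ 2.46 mV

First combine the lower leg with the load: R2 ‖ R_L = 21.37 kΩ.
Now apply the divider: V_out = 4.82 × 0.5104 = 2.460 mV.
(Unloaded it would be 2.60 mV; the load pulls it down.)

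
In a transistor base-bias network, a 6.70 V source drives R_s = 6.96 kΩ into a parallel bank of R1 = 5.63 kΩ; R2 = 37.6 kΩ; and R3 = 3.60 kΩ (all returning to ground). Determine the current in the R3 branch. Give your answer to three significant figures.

Combine the parallel branches: R_p = (1/5.63 + 1/37.6 + 1/3.60)⁻¹ = 2.075 kΩ.
V_A by voltage divider: V_A = 6.70 × 2.075/(6.96 + 2.075) = 1.539 V.
Branch current I = V_A/R3 = 1.539/3.60 = 0.4274 mA.
(Check via current divider: I_total = 0.7416 mA; share G_k/ΣG = 0.5763 → same result.)

I ≈ 0.427 mA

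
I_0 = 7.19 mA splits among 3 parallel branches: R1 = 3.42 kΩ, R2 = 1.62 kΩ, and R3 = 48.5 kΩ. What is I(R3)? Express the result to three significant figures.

I ≈ 0.159 mA

ΣG = 1/3.42 + 1/1.62 + 1/48.5 = 0.9303.
By the current-divider rule, I = I_0 · G_k/ΣG = 7.19 × 0.02216 = 0.1594 mA.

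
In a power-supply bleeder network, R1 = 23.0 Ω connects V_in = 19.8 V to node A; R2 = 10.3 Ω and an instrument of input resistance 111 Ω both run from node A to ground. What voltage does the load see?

The load sits in parallel with R2, giving an effective lower resistance R2' = R2·R_L/(R2+R_L) = 9.425 Ω.
Then V_out = V_in · R2'/(R1 + R2') = 19.8 × 9.425/32.43 = 5.755 V.

V_out ≈ 5.76 V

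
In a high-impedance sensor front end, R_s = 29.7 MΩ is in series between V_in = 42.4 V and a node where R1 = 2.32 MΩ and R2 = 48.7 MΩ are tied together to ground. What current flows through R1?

I ≈ 1.27 µA

Parallel bank: R_p = 1/(1/2.32 + 1/48.7) = 2.215 MΩ.
Node voltage V_A = V_in · R_p/(R_s + R_p) = 42.4 × 0.06939 = 2.942 V.
I(R1) = V_A / R1 = 2.942/2.32 = 1.268 µA.
(Equivalently: I_total = 1.329 µA, then current-divider fraction G_k/ΣG = 0.9545.)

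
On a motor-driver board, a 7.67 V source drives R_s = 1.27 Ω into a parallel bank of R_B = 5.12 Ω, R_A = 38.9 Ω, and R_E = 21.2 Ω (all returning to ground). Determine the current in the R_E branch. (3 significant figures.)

I ≈ 0.270 A

Parallel bank: R_p = 1/(1/5.12 + 1/38.9 + 1/21.2) = 3.729 Ω.
V_A by voltage divider: V_A = 7.67 × 3.729/(1.27 + 3.729) = 5.721 V.
I(R_E) = V_A / R_E = 5.721/21.2 = 0.2699 A.
(Check via current divider: I_total = 1.534 A; share G_k/ΣG = 0.1759 → same result.)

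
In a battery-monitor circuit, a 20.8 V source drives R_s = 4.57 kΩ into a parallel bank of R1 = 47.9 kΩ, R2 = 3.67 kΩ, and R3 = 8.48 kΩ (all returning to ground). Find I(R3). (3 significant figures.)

Equivalent of the parallel group: R_p = 2.431 kΩ.
V_A = 20.8 × 2.431/7.001 = 7.223 V.
I(R3) = V_A / R3 = 7.223/8.48 = 0.8518 mA.

I ≈ 0.852 mA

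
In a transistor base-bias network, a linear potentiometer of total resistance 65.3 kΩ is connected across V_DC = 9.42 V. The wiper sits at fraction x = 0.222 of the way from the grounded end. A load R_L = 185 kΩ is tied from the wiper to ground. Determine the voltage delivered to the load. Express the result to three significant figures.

The pot divides into 50.80 kΩ above the wiper and 14.50 kΩ below.
R_L loads the lower segment: effective lower R = 13.44 kΩ.
Then V_out = V_DC · 13.44/(50.80 + 13.44) = 1.971 V.

V_out ≈ 1.97 V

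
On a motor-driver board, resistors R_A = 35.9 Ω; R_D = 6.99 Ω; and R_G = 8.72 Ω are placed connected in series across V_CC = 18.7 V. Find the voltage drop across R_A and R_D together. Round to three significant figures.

V ≈ 15.5 V

Total series resistance ΣR = 35.9 + 6.99 + 8.72 = 51.61 Ω.
R_{R_A..R_D} = 35.9 + 6.99 = 42.89 Ω.
By the voltage-divider rule, V = 18.7 × 42.89/51.61 = 15.54 V.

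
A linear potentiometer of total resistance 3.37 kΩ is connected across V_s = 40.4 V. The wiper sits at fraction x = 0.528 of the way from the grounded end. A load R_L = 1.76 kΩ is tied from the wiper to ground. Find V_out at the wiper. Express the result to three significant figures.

V_out ≈ 14.4 V

Split the track: R_lower = x·R_p = 1.779 kΩ, R_upper = (1−x)·R_p = 1.591 kΩ.
(x·R_p) ‖ R_L = 0.8848 kΩ.
Then V_out = V_s · 0.8848/(1.591 + 0.8848) = 14.44 V.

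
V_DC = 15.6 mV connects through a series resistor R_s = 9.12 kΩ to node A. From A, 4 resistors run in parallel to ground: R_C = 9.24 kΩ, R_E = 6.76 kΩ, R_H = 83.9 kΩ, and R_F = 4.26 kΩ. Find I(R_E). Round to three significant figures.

Parallel bank: R_p = 1/(1/9.24 + 1/6.76 + 1/83.9 + 1/4.26) = 1.989 kΩ.
V_A by voltage divider: V_A = 15.6 × 1.989/(9.12 + 1.989) = 2.793 mV.
I(R_E) = V_A / R_E = 2.793/6.76 = 0.4131 µA.
(Equivalently: I_total = 1.404 µA, then current-divider fraction G_k/ΣG = 0.2942.)

I ≈ 0.413 µA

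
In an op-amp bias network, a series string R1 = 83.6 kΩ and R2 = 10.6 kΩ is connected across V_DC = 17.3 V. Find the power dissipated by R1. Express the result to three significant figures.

The common current is I = 17.3/94.20 = 0.1837 mA.
V(R1) = I·R = 15.35 V; P = V·I = 15.35 × 0.1837 = 2.820 mW.

P ≈ 2.82 mW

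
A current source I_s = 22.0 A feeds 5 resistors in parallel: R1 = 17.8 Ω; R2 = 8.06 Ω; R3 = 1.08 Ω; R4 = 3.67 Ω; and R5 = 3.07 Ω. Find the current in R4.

I ≈ 3.52 A

ΣG = 1/17.8 + 1/8.06 + 1/1.08 + 1/3.67 + 1/3.07 = 1.704.
R4 takes the fraction G_k/ΣG = 0.2725/1.704 = 0.1599, so I = 22.0 × 0.1599 = 3.517 A.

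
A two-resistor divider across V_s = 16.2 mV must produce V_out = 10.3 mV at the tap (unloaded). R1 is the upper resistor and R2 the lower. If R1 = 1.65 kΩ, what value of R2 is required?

R2 ≈ 2.88 kΩ

V_out/V_s = R2/(R1+R2) = 0.6358.
So R2 = R1 · V_out/(V_s − V_out) = 1.65 × 10.3/(16.2 − 10.3) = 1.65 × 1.746 = 2.881 kΩ.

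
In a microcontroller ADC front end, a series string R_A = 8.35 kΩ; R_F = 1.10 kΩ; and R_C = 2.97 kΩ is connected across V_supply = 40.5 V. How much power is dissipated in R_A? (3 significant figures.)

P ≈ 88.8 mW

ΣR = 12.42 kΩ → I = 40.5/12.42 = 3.261 mA.
P(R_A) = I²·R_A = (3.261)² × 8.35 = 88.79 mW.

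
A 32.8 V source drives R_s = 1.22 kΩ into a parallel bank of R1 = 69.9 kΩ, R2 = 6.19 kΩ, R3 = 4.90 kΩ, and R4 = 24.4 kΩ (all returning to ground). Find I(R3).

I ≈ 4.42 mA

Parallel bank: R_p = 1/(1/69.9 + 1/6.19 + 1/4.90 + 1/24.4) = 2.376 kΩ.
V_A = 32.8 × 2.376/3.596 = 21.67 V.
I(R3) = V_A / R3 = 21.67/4.90 = 4.423 mA.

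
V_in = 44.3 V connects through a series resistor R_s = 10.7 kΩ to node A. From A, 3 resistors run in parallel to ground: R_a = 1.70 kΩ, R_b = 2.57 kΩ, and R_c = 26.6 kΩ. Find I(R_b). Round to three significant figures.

Equivalent of the parallel group: R_p = 0.9853 kΩ.
Node voltage V_A = V_in · R_p/(R_s + R_p) = 44.3 × 0.08432 = 3.735 V.
Branch current I = V_A/R_b = 3.735/2.57 = 1.453 mA.
(Equivalently: I_total = 3.791 mA, then current-divider fraction G_k/ΣG = 0.3834.)

I ≈ 1.45 mA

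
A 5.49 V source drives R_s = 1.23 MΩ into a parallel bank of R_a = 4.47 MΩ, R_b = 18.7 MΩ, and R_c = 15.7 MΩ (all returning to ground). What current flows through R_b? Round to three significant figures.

Parallel bank: R_p = 1/(1/4.47 + 1/18.7 + 1/15.7) = 2.934 MΩ.
V_A by voltage divider: V_A = 5.49 × 2.934/(1.23 + 2.934) = 3.868 V.
Branch current I = V_A/R_b = 3.868/18.7 = 0.2069 µA.
(Equivalently: I_total = 1.319 µA, then current-divider fraction G_k/ΣG = 0.1569.)

I ≈ 0.207 µA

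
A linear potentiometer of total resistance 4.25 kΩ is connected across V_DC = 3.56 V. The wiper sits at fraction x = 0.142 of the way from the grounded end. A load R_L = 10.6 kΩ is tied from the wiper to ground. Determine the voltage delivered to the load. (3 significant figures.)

V_out ≈ 0.482 V

Split the track: R_lower = x·R_p = 0.6035 kΩ, R_upper = (1−x)·R_p = 3.647 kΩ.
Lower segment in parallel with the load: 0.6035 ‖ 10.6 = 0.5710 kΩ.
V_out = 3.56 × 0.5710/(3.647 + 0.5710) = 0.4820 V.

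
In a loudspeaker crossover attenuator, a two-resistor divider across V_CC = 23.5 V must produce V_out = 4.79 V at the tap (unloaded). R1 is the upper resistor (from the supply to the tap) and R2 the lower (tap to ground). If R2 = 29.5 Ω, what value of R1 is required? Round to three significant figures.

R1 ≈ 115 Ω

The divider ratio is R2/(R1+R2) = 4.79/23.5 = 0.2038.
Rearranging, R1 = R2·(1−k)/k = 29.5 × 3.906 = 115.2 Ω.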